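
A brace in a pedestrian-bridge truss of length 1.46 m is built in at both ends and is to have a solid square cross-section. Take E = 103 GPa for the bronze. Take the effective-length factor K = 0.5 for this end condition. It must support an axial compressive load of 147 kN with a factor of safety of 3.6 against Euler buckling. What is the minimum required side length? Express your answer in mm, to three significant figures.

a ≈ 42.7 mm

Required P_cr = n·P = 3.6 × 147 = 529.2 kN
L_e = K·L = 0.5 × 1.46 = 0.7300 m
Required I = P_cr·L_e²/(π²E) = 5.292×10^5 × 0.7300² / (π² × 1.03×10^11) = 2.774×10^-7 m⁴
I_req = 2.774×10^5 mm⁴
Solid square: I = a⁴/12  ⇒  a = (12I)^(1/4) = (12×2.774×10^5)^(1/4) = 42.7 mm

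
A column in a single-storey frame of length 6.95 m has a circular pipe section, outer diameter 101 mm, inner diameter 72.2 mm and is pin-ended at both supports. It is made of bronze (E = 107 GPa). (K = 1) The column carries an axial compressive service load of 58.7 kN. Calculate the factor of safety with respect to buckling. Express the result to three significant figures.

d_o = 101 mm, d_i = 72.2 mm
I = π(d_o⁴ − d_i⁴)/64 = π(101⁴ − 72.20⁴)/64 = 3.774×10^6 mm⁴
I = 3.774×10^6 mm⁴ = 3.774×10^-6 m⁴
Effective length L_e = K·L = 1 × 6.95 = 6.950 m
P_cr = π²EI / L_e² = π² × 107×10⁹ × 3.774×10^-6 / 6.950² = 8.252×10^4 N
Factor of safety n = P_cr / P = 82.515 / 58.7 = 1.41

n ≈ 1.41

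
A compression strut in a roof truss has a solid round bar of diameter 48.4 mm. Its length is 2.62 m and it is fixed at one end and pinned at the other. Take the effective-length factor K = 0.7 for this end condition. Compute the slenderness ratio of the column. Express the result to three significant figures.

λ ≈ 152

For a solid circle r = d/4 = 48.4/4 = 12.10 mm
L_e = K·L = 0.7 × 2.62 m = 1.834 m = 1834.0 mm
λ = L_e / r_min = 1834.0 / 12.10 = 152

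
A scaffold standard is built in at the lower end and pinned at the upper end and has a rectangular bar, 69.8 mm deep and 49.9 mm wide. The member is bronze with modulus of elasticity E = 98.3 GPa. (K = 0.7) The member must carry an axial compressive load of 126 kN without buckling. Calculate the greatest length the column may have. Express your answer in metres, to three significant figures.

L_max ≈ 3.37 m

Buckling occurs about the weak axis: I_min = h·b³/12 with b = 49.9 mm (the shorter side).
I_min = 69.8×49.9³/12 = 7.227×10^5 mm⁴
I = 7.227×10^-7 m⁴
At the buckling limit P_cr = P = 1.260×10^5 N
From P_cr = π²EI/(K·L)²:  L = (1/K)·√(π²EI/P_cr) = (1/0.7)·√(π²×9.83×10^10×7.227×10^-7/1.260×10^5)
L = 3.37 m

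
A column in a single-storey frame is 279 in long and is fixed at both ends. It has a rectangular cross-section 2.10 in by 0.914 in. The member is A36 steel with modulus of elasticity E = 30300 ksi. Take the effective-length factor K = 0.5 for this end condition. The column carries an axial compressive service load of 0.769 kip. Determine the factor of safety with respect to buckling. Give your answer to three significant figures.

Buckling occurs about the weak axis: I_min = h·b³/12 with b = 0.914 in (the shorter side).
I_min = 2.10×0.914³/12 = 0.1336 in⁴
Effective length L_e = K·L = 0.5 × 279 = 139.5 in
P_cr = π²EI / L_e² = π² × 30300×10³ × 0.1336 / 139.5² = 2.053×10^3 lb
Factor of safety n = P_cr / P = 2.0534 / 0.769 = 2.67

n ≈ 2.67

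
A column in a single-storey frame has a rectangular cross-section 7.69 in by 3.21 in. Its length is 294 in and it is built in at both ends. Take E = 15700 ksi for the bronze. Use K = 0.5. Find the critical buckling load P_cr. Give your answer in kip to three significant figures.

P_cr ≈ 152 kip

Buckling occurs about the weak axis: I_min = h·b³/12 with b = 3.21 in (the shorter side).
I_min = 7.69×3.21³/12 = 21.20 in⁴
Effective length L_e = K·L = 0.5 × 294 = 147.0 in
P_cr = π²EI / L_e² = π² × 15700×10³ × 21.20 / 147.0² = 1.520×10^5 lb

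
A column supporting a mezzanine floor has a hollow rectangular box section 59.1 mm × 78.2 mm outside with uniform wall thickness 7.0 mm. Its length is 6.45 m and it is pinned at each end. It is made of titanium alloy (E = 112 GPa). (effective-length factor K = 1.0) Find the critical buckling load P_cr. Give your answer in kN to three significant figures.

P_cr ≈ 22.7 kN

Inner dimensions: h_i = 78.2 − 2×7.0 = 64.20 mm, b_i = 59.1 − 2×7.0 = 45.10 mm
Weak-axis I_min = (h_o·b_o³ − h_i·b_i³)/12 with b_o = 59.1, b_i = 45.10 mm (shorter outer/inner sides).
I_min = (78.2×59.1³ − 64.20×45.10³)/12 = 8.544×10^5 mm⁴
I = 8.544×10^5 mm⁴ = 8.544×10^-7 m⁴
Effective length L_e = K·L = 1 × 6.45 = 6.450 m
P_cr = π²EI / L_e² = π² × 112×10⁹ × 8.544×10^-7 / 6.450² = 2.270×10^4 N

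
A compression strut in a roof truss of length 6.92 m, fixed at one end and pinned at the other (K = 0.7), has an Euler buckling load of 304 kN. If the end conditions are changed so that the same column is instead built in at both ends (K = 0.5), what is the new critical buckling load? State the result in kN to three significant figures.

P_cr ≈ 596 kN

P_cr ∝ 1/K², so P_cr,new = P_cr,old × (K_old/K_new)² = 304 × (0.7/0.5)²
= 304 × 1.960 = 596 kN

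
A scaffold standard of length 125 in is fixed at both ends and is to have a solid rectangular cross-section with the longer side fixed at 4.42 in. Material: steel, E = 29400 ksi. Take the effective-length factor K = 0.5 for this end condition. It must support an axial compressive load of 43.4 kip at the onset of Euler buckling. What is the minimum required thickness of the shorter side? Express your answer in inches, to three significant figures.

L_e = K·L = 0.5 × 125 = 62.50 in
Required I = P_cr·L_e²/(π²E) = 4.340×10^4 × 62.50² / (π² × 2.94×10^7) = 0.5843 in⁴
Rectangle, weak axis: I_min = h·b³/12 with h = 4.42 in fixed  ⇒  b = (12I/h)^(1/3) = 1.17 in

b ≈ 1.17 in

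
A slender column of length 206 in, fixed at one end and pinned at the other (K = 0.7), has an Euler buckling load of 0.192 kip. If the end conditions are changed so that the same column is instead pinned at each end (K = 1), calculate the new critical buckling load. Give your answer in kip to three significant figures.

P_cr ≈ 0.0941 kip

P_cr ∝ 1/K², so P_cr,new = P_cr,old × (K_old/K_new)² = 0.192 × (0.7/1)²
= 0.192 × 0.4900 = 0.0941 kip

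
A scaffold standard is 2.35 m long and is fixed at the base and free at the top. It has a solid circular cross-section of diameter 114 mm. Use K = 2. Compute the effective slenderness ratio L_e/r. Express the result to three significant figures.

λ ≈ 165

I = πd⁴/64 = π×114⁴/64 = 8.291×10^6 mm⁴
A = 1.021×10^4 mm²;  r_min = √(I/A) = √(8.291×10^6/1.021×10^4) = 28.50 mm
L_e = K·L = 2 × 2.35 m = 4.700 m = 4700.0 mm
λ = L_e / r_min = 4700.0 / 28.50 = 165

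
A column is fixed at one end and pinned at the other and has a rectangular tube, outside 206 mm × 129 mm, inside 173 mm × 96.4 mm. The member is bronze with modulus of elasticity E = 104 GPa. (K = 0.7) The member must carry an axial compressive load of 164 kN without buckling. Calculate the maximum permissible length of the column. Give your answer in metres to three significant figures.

Weak-axis I_min = (h_o·b_o³ − h_i·b_i³)/12 with b_o = 129, b_i = 96.40 mm (shorter outer/inner sides).
I_min = (206×129³ − 173.0×96.40³)/12 = 2.394×10^7 mm⁴
I = 2.394×10^-5 m⁴
At the buckling limit P_cr = P = 1.640×10^5 N
From P_cr = π²EI/(K·L)²:  L = (1/K)·√(π²EI/P_cr) = (1/0.7)·√(π²×1.04×10^11×2.394×10^-5/1.640×10^5)
L = 17.5 m

L_max ≈ 17.5 m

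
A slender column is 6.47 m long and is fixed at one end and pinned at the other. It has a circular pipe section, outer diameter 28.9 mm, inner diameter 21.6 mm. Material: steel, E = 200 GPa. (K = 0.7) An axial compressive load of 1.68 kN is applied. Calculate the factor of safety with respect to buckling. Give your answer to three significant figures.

n ≈ 1.35

d_o = 28.9 mm, d_i = 21.6 mm
I = π(d_o⁴ − d_i⁴)/64 = π(28.9⁴ − 21.60⁴)/64 = 2.356×10^4 mm⁴
I = 2.356×10^4 mm⁴ = 2.356×10^-8 m⁴
Effective length L_e = K·L = 0.7 × 6.47 = 4.529 m
P_cr = π²EI / L_e² = π² × 200×10⁹ × 2.356×10^-8 / 4.529² = 2.267×10^3 N
Factor of safety n = P_cr / P = 2.2670 / 1.68 = 1.35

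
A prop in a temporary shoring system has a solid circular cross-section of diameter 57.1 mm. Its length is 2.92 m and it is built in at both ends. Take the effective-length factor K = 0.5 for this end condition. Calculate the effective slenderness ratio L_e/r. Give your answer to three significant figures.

λ ≈ 102

For a solid circle r = d/4 = 57.1/4 = 14.28 mm
L_e = K·L = 0.5 × 2.92 m = 1.460 m = 1460.0 mm
λ = L_e / r_min = 1460.0 / 14.28 = 102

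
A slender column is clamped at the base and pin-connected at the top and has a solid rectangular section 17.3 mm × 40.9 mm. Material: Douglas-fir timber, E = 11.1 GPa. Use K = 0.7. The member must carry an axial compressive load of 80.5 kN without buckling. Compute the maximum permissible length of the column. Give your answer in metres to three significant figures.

Buckling occurs about the weak axis: I_min = h·b³/12 with b = 17.3 mm (the shorter side).
I_min = 40.9×17.3³/12 = 1.765×10^4 mm⁴
I = 1.765×10^-8 m⁴
At the buckling limit P_cr = P = 8.050×10^4 N
From P_cr = π²EI/(K·L)²:  L = (1/K)·√(π²EI/P_cr) = (1/0.7)·√(π²×1.11×10^10×1.765×10^-8/8.050×10^4)
L = 0.221 m

L_max ≈ 0.221 m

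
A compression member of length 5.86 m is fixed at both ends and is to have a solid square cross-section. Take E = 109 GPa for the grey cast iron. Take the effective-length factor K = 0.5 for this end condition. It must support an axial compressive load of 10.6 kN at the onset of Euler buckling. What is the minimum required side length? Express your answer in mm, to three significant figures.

a ≈ 31.7 mm

L_e = K·L = 0.5 × 5.86 = 2.930 m
Required I = P_cr·L_e²/(π²E) = 1.060×10^4 × 2.930² / (π² × 1.09×10^11) = 8.459×10^-8 m⁴
I_req = 8.459×10^4 mm⁴
Solid square: I = a⁴/12  ⇒  a = (12I)^(1/4) = (12×8.459×10^4)^(1/4) = 31.7 mm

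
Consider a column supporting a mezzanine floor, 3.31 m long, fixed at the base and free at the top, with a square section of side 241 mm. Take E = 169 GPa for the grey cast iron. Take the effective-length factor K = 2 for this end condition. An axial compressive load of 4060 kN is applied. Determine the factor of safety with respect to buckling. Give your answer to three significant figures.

n ≈ 2.64

I = a⁴/12 = 241⁴/12 = 2.811×10^8 mm⁴
I = 2.811×10^8 mm⁴ = 2.811×10^-4 m⁴
Effective length L_e = K·L = 2 × 3.31 = 6.620 m
P_cr = π²EI / L_e² = π² × 169×10⁹ × 2.811×10^-4 / 6.620² = 1.070×10^7 N
Factor of safety n = P_cr / P = 10699 / 4060 = 2.64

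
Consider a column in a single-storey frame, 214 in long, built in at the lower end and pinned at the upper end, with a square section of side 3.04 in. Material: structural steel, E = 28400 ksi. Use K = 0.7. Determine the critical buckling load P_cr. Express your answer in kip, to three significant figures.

P_cr ≈ 88.9 kip

I = a⁴/12 = 3.04⁴/12 = 7.117 in⁴
Effective length L_e = K·L = 0.7 × 214 = 149.8 in
P_cr = π²EI / L_e² = π² × 28400×10³ × 7.117 / 149.8² = 8.890×10^4 lb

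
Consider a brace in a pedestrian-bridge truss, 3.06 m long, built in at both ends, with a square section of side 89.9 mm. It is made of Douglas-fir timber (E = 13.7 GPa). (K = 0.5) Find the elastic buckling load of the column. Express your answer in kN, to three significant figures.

I = a⁴/12 = 89.9⁴/12 = 5.443×10^6 mm⁴
I = 5.443×10^6 mm⁴ = 5.443×10^-6 m⁴
Effective length L_e = K·L = 0.5 × 3.06 = 1.530 m
P_cr = π²EI / L_e² = π² × 13.7×10⁹ × 5.443×10^-6 / 1.530² = 3.144×10^5 N

P_cr ≈ 314 kN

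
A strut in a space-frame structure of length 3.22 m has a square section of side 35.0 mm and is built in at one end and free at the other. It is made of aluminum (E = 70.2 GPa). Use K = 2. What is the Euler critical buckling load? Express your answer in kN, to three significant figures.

P_cr ≈ 2.09 kN

I = a⁴/12 = 35.0⁴/12 = 1.251×10^5 mm⁴
I = 1.251×10^5 mm⁴ = 1.251×10^-7 m⁴
Effective length L_e = K·L = 2 × 3.22 = 6.440 m
P_cr = π²EI / L_e² = π² × 70.2×10⁹ × 1.251×10^-7 / 6.440² = 2.089×10^3 N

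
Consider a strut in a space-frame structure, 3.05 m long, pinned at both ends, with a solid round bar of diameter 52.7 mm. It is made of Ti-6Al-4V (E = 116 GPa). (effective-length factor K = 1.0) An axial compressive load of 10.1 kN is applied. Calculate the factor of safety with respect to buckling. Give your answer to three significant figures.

n ≈ 4.61

I = πd⁴/64 = π×52.7⁴/64 = 3.786×10^5 mm⁴
I = 3.786×10^5 mm⁴ = 3.786×10^-7 m⁴
Effective length L_e = K·L = 1 × 3.05 = 3.050 m
P_cr = π²EI / L_e² = π² × 116×10⁹ × 3.786×10^-7 / 3.050² = 4.660×10^4 N
Factor of safety n = P_cr / P = 46.598 / 10.1 = 4.61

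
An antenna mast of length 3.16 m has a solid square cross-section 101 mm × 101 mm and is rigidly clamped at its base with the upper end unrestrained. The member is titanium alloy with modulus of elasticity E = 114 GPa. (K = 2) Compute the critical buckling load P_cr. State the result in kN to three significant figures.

I = a⁴/12 = 101⁴/12 = 8.672×10^6 mm⁴
I = 8.672×10^6 mm⁴ = 8.672×10^-6 m⁴
Effective length L_e = K·L = 2 × 3.16 = 6.320 m
P_cr = π²EI / L_e² = π² × 114×10⁹ × 8.672×10^-6 / 6.320² = 2.443×10^5 N

P_cr ≈ 244 kN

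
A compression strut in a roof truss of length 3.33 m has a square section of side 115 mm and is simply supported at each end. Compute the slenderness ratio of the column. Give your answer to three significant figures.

For a square r = a/√12 = 115/√12 = 33.20 mm
L_e = K·L = 1 × 3.33 m = 3.330 m = 3330.0 mm
λ = L_e / r_min = 3330.0 / 33.20 = 100

λ ≈ 100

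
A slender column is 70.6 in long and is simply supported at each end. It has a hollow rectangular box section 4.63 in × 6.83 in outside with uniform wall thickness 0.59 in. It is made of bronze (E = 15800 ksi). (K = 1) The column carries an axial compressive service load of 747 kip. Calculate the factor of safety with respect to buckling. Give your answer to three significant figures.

n ≈ 1.56

Inner dimensions: h_i = 6.83 − 2×0.59 = 5.650 in, b_i = 4.63 − 2×0.59 = 3.450 in
Weak-axis I_min = (h_o·b_o³ − h_i·b_i³)/12 with b_o = 4.63, b_i = 3.450 in (shorter outer/inner sides).
I_min = (6.83×4.63³ − 5.650×3.450³)/12 = 37.16 in⁴
Effective length L_e = K·L = 1 × 70.6 = 70.60 in
P_cr = π²EI / L_e² = π² × 15800×10³ × 37.16 / 70.60² = 1.162×10^6 lb
Factor of safety n = P_cr / P = 1162.5 / 747 = 1.56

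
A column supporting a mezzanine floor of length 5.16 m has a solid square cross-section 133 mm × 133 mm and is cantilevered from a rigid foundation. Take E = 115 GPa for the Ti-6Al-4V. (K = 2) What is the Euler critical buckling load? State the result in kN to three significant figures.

P_cr ≈ 278 kN

I = a⁴/12 = 133⁴/12 = 2.608×10^7 mm⁴
I = 2.608×10^7 mm⁴ = 2.608×10^-5 m⁴
Effective length L_e = K·L = 2 × 5.16 = 10.32 m
P_cr = π²EI / L_e² = π² × 115×10⁹ × 2.608×10^-5 / 10.32² = 2.779×10^5 N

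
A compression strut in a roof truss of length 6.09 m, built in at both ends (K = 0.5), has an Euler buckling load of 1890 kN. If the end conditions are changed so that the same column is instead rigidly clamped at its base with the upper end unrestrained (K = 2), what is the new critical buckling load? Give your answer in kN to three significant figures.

P_cr ≈ 118 kN

P_cr ∝ 1/K², so P_cr,new = P_cr,old × (K_old/K_new)² = 1890 × (0.5/2)²
= 1890 × 0.06250 = 118 kN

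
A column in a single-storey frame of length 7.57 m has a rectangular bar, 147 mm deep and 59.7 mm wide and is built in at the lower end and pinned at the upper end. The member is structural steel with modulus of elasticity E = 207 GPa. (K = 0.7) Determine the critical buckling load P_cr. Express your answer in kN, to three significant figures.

Buckling occurs about the weak axis: I_min = h·b³/12 with b = 59.7 mm (the shorter side).
I_min = 147×59.7³/12 = 2.607×10^6 mm⁴
I = 2.607×10^6 mm⁴ = 2.607×10^-6 m⁴
Effective length L_e = K·L = 0.7 × 7.57 = 5.299 m
P_cr = π²EI / L_e² = π² × 207×10⁹ × 2.607×10^-6 / 5.299² = 1.896×10^5 N

P_cr ≈ 190 kN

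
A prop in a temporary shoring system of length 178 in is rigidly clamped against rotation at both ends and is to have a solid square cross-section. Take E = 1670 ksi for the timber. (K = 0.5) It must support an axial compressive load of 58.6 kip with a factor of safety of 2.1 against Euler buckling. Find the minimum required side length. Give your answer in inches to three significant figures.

Required P_cr = n·P = 2.1 × 58.6 = 123.1 kip
L_e = K·L = 0.5 × 178 = 89.00 in
Required I = P_cr·L_e²/(π²E) = 1.231×10^5 × 89.00² / (π² × 1.67×10^6) = 59.14 in⁴
Solid square: I = a⁴/12  ⇒  a = (12I)^(1/4) = (12×59.14)^(1/4) = 5.16 in

a ≈ 5.16 in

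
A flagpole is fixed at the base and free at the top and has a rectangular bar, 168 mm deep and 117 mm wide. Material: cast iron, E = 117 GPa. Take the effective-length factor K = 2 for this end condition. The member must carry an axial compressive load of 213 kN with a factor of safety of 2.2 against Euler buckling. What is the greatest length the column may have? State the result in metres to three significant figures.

L_max ≈ 3.72 m

Buckling occurs about the weak axis: I_min = h·b³/12 with b = 117 mm (the shorter side).
I_min = 168×117³/12 = 2.242×10^7 mm⁴
I = 2.242×10^-5 m⁴
Required critical load P_cr = n·P = 2.2 × 213 = 468.6 kN = 4.686×10^5 N
From P_cr = π²EI/(K·L)²:  L = (1/K)·√(π²EI/P_cr) = (1/2)·√(π²×1.17×10^11×2.242×10^-5/4.686×10^5)
L = 3.72 m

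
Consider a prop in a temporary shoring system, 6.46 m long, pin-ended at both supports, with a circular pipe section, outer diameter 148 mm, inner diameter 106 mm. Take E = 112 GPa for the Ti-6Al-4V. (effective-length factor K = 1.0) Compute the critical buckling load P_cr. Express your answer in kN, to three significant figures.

d_o = 148 mm, d_i = 106 mm
I = π(d_o⁴ − d_i⁴)/64 = π(148⁴ − 106.0⁴)/64 = 1.735×10^7 mm⁴
I = 1.735×10^7 mm⁴ = 1.735×10^-5 m⁴
Effective length L_e = K·L = 1 × 6.46 = 6.460 m
P_cr = π²EI / L_e² = π² × 112×10⁹ × 1.735×10^-5 / 6.460² = 4.597×10^5 N

P_cr ≈ 460 kN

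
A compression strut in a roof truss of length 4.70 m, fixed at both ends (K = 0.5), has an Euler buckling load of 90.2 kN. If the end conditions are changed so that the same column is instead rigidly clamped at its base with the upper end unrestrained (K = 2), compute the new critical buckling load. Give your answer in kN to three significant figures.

P_cr ≈ 5.64 kN

P_cr ∝ 1/K², so P_cr,new = P_cr,old × (K_old/K_new)² = 90.2 × (0.5/2)²
= 90.2 × 0.06250 = 5.64 kN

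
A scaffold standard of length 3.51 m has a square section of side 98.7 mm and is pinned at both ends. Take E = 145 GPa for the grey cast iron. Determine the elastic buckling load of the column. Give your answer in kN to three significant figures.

P_cr ≈ 919 kN

I = a⁴/12 = 98.7⁴/12 = 7.908×10^6 mm⁴
I = 7.908×10^6 mm⁴ = 7.908×10^-6 m⁴
Effective length L_e = K·L = 1 × 3.51 = 3.510 m
P_cr = π²EI / L_e² = π² × 145×10⁹ × 7.908×10^-6 / 3.510² = 9.186×10^5 N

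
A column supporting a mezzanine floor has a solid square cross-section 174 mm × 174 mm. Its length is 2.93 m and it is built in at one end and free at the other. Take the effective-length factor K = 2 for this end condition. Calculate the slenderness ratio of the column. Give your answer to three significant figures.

λ ≈ 117

For a square r = a/√12 = 174/√12 = 50.23 mm
L_e = K·L = 2 × 2.93 m = 5.860 m = 5860.0 mm
λ = L_e / r_min = 5860.0 / 50.23 = 117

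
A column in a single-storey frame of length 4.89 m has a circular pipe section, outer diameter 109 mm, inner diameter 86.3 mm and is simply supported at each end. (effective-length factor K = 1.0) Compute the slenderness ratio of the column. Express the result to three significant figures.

λ ≈ 141

d_o = 109 mm, d_i = 86.3 mm
I = π(d_o⁴ − d_i⁴)/64 = π(109⁴ − 86.30⁴)/64 = 4.206×10^6 mm⁴
A = 3.482×10^3 mm²;  r_min = √(I/A) = √(4.206×10^6/3.482×10^3) = 34.76 mm
L_e = K·L = 1 × 4.89 m = 4.890 m = 4890.0 mm
λ = L_e / r_min = 4890.0 / 34.76 = 141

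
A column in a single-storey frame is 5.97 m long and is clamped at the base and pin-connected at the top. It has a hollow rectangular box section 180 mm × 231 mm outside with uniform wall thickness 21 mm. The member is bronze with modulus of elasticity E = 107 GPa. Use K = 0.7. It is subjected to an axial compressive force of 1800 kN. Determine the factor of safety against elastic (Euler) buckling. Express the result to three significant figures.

n ≈ 2.38

Inner dimensions: h_i = 231 − 2×21 = 189.0 mm, b_i = 180 − 2×21 = 138.0 mm
Weak-axis I_min = (h_o·b_o³ − h_i·b_i³)/12 with b_o = 180, b_i = 138.0 mm (shorter outer/inner sides).
I_min = (231×180³ − 189.0×138.0³)/12 = 7.087×10^7 mm⁴
I = 7.087×10^7 mm⁴ = 7.087×10^-5 m⁴
Effective length L_e = K·L = 0.7 × 5.97 = 4.179 m
P_cr = π²EI / L_e² = π² × 107×10⁹ × 7.087×10^-5 / 4.179² = 4.286×10^6 N
Factor of safety n = P_cr / P = 4285.7 / 1800 = 2.38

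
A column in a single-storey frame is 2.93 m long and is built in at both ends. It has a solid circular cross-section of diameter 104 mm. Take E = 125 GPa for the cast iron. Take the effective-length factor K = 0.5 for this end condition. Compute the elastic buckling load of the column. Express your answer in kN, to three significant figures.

I = πd⁴/64 = π×104⁴/64 = 5.743×10^6 mm⁴
I = 5.743×10^6 mm⁴ = 5.743×10^-6 m⁴
Effective length L_e = K·L = 0.5 × 2.93 = 1.465 m
P_cr = π²EI / L_e² = π² × 125×10⁹ × 5.743×10^-6 / 1.465² = 3.301×10^6 N

P_cr ≈ 3300 kN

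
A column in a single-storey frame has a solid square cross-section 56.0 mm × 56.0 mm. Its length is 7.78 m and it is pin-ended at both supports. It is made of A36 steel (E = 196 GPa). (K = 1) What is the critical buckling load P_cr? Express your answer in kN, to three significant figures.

I = a⁴/12 = 56.0⁴/12 = 8.195×10^5 mm⁴
I = 8.195×10^5 mm⁴ = 8.195×10^-7 m⁴
Effective length L_e = K·L = 1 × 7.78 = 7.780 m
P_cr = π²EI / L_e² = π² × 196×10⁹ × 8.195×10^-7 / 7.780² = 2.619×10^4 N

P_cr ≈ 26.2 kN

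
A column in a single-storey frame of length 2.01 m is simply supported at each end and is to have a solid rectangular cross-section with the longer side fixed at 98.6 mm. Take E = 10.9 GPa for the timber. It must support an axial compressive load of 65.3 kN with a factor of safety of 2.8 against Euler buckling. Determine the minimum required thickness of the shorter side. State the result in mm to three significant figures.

Required P_cr = n·P = 2.8 × 65.3 = 182.8 kN
L_e = K·L = 1 × 2.01 = 2.010 m
Required I = P_cr·L_e²/(π²E) = 1.828×10^5 × 2.010² / (π² × 1.09×10^10) = 6.867×10^-6 m⁴
I_req = 6.867×10^6 mm⁴
Rectangle, weak axis: I_min = h·b³/12 with h = 98.6 mm fixed  ⇒  b = (12I/h)^(1/3) = 94.2 mm

b ≈ 94.2 mm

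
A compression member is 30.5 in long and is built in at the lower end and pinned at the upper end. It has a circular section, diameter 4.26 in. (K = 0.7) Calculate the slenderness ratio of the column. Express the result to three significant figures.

For a solid circle r = d/4 = 4.26/4 = 1.065 in
L_e = K·L = 0.7 × 30.5 = 21.35 in
λ = L_e / r_min = 21.350 / 1.065 = 20.0

λ ≈ 20.0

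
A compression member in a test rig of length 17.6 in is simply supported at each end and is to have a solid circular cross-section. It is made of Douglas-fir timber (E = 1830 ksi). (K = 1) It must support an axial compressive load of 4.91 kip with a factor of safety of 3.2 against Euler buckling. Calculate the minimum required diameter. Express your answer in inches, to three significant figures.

Required P_cr = n·P = 3.2 × 4.91 = 15.71 kip
L_e = K·L = 1 × 17.6 = 17.60 in
Required I = P_cr·L_e²/(π²E) = 1.571×10^4 × 17.60² / (π² × 1.83×10^6) = 0.2695 in⁴
Solid circle: I = πd⁴/64  ⇒  d = (64I/π)^(1/4) = (64×0.2695/π)^(1/4) = 1.53 in

d ≈ 1.53 in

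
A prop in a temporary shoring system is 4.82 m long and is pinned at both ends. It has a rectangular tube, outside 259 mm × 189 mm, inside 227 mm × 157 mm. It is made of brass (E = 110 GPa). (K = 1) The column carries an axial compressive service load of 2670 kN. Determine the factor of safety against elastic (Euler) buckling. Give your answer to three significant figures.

n ≈ 1.27

Weak-axis I_min = (h_o·b_o³ − h_i·b_i³)/12 with b_o = 189, b_i = 157.0 mm (shorter outer/inner sides).
I_min = (259×189³ − 227.0×157.0³)/12 = 7.251×10^7 mm⁴
I = 7.251×10^7 mm⁴ = 7.251×10^-5 m⁴
Effective length L_e = K·L = 1 × 4.82 = 4.820 m
P_cr = π²EI / L_e² = π² × 110×10⁹ × 7.251×10^-5 / 4.820² = 3.388×10^6 N
Factor of safety n = P_cr / P = 3388.4 / 2670 = 1.27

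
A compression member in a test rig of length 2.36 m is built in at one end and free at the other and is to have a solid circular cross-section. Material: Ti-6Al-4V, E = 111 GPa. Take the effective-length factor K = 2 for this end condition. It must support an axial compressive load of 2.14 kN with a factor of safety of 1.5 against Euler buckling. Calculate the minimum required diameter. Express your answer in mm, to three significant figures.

d ≈ 34.0 mm

Required P_cr = n·P = 1.5 × 2.14 = 3.210 kN
L_e = K·L = 2 × 2.36 = 4.720 m
Required I = P_cr·L_e²/(π²E) = 3.210×10^3 × 4.720² / (π² × 1.11×10^11) = 6.528×10^-8 m⁴
I_req = 6.528×10^4 mm⁴
Solid circle: I = πd⁴/64  ⇒  d = (64I/π)^(1/4) = (64×6.528×10^4/π)^(1/4) = 34.0 mm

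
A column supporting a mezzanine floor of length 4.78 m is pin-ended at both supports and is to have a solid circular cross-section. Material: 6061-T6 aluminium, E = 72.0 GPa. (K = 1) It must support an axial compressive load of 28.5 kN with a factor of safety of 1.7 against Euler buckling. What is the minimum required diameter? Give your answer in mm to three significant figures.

d ≈ 75.1 mm

Required P_cr = n·P = 1.7 × 28.5 = 48.45 kN
L_e = K·L = 1 × 4.78 = 4.780 m
Required I = P_cr·L_e²/(π²E) = 4.845×10^4 × 4.780² / (π² × 7.20×10^10) = 1.558×10^-6 m⁴
I_req = 1.558×10^6 mm⁴
Solid circle: I = πd⁴/64  ⇒  d = (64I/π)^(1/4) = (64×1.558×10^6/π)^(1/4) = 75.1 mm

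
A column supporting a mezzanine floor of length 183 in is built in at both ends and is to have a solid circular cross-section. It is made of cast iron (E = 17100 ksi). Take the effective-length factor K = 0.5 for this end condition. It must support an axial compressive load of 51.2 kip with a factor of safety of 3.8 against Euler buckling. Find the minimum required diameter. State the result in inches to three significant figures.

d ≈ 3.74 in

Required P_cr = n·P = 3.8 × 51.2 = 194.6 kip
L_e = K·L = 0.5 × 183 = 91.50 in
Required I = P_cr·L_e²/(π²E) = 1.946×10^5 × 91.50² / (π² × 1.71×10^7) = 9.652 in⁴
Solid circle: I = πd⁴/64  ⇒  d = (64I/π)^(1/4) = (64×9.652/π)^(1/4) = 3.74 in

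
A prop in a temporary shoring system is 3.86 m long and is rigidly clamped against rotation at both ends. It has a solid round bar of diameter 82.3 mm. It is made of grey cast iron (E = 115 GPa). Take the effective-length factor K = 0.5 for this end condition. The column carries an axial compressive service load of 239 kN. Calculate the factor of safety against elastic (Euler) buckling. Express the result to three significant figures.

n ≈ 2.87

I = πd⁴/64 = π×82.3⁴/64 = 2.252×10^6 mm⁴
I = 2.252×10^6 mm⁴ = 2.252×10^-6 m⁴
Effective length L_e = K·L = 0.5 × 3.86 = 1.930 m
P_cr = π²EI / L_e² = π² × 115×10⁹ × 2.252×10^-6 / 1.930² = 6.862×10^5 N
Factor of safety n = P_cr / P = 686.20 / 239 = 2.87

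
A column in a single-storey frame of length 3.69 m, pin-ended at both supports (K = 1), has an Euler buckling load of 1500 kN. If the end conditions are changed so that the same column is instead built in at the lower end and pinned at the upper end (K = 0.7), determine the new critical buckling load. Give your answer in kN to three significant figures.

P_cr ∝ 1/K², so P_cr,new = P_cr,old × (K_old/K_new)² = 1500 × (1/0.7)²
= 1500 × 2.041 = 3060 kN

P_cr ≈ 3060 kN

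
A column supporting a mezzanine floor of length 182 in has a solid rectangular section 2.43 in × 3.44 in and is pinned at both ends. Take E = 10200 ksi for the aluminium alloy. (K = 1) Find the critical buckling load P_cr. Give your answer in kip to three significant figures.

Buckling occurs about the weak axis: I_min = h·b³/12 with b = 2.43 in (the shorter side).
I_min = 3.44×2.43³/12 = 4.113 in⁴
Effective length L_e = K·L = 1 × 182 = 182.0 in
P_cr = π²EI / L_e² = π² × 10200×10³ × 4.113 / 182.0² = 1.250×10^4 lb

P_cr ≈ 12.5 kip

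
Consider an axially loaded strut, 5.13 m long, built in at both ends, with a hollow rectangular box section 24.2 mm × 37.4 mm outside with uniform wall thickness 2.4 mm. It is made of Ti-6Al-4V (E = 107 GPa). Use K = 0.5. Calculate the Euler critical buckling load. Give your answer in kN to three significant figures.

Inner dimensions: h_i = 37.4 − 2×2.4 = 32.60 mm, b_i = 24.2 − 2×2.4 = 19.40 mm
Weak-axis I_min = (h_o·b_o³ − h_i·b_i³)/12 with b_o = 24.2, b_i = 19.40 mm (shorter outer/inner sides).
I_min = (37.4×24.2³ − 32.60×19.40³)/12 = 2.434×10^4 mm⁴
I = 2.434×10^4 mm⁴ = 2.434×10^-8 m⁴
Effective length L_e = K·L = 0.5 × 5.13 = 2.565 m
P_cr = π²EI / L_e² = π² × 107×10⁹ × 2.434×10^-8 / 2.565² = 3.906×10^3 N

P_cr ≈ 3.91 kN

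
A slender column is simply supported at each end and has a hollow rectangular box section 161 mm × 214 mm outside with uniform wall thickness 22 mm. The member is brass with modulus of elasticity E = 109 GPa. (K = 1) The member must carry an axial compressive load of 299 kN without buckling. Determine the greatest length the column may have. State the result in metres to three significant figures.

Inner dimensions: h_i = 214 − 2×22 = 170.0 mm, b_i = 161 − 2×22 = 117.0 mm
Weak-axis I_min = (h_o·b_o³ − h_i·b_i³)/12 with b_o = 161, b_i = 117.0 mm (shorter outer/inner sides).
I_min = (214×161³ − 170.0×117.0³)/12 = 5.173×10^7 mm⁴
I = 5.173×10^-5 m⁴
At the buckling limit P_cr = P = 2.990×10^5 N
From P_cr = π²EI/(K·L)²:  L = (1/K)·√(π²EI/P_cr) = (1/1)·√(π²×1.09×10^11×5.173×10^-5/2.990×10^5)
L = 13.6 m

L_max ≈ 13.6 m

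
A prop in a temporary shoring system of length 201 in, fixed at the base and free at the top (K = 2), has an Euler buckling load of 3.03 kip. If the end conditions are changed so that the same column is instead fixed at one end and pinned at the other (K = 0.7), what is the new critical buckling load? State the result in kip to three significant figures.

P_cr ∝ 1/K², so P_cr,new = P_cr,old × (K_old/K_new)² = 3.03 × (2/0.7)²
= 3.03 × 8.163 = 24.7 kip

P_cr ≈ 24.7 kip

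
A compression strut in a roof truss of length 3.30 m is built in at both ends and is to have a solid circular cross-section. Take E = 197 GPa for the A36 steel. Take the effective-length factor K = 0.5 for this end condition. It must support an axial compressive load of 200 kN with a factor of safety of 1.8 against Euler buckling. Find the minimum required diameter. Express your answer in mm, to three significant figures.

d ≈ 56.6 mm

Required P_cr = n·P = 1.8 × 200 = 360.0 kN
L_e = K·L = 0.5 × 3.30 = 1.650 m
Required I = P_cr·L_e²/(π²E) = 3.600×10^5 × 1.650² / (π² × 1.97×10^11) = 5.041×10^-7 m⁴
I_req = 5.041×10^5 mm⁴
Solid circle: I = πd⁴/64  ⇒  d = (64I/π)^(1/4) = (64×5.041×10^5/π)^(1/4) = 56.6 mm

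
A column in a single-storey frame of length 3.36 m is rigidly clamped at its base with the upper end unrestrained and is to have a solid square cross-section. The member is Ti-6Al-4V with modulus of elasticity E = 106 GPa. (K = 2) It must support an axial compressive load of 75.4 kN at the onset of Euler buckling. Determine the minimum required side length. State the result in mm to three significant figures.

a ≈ 79.1 mm

L_e = K·L = 2 × 3.36 = 6.720 m
Required I = P_cr·L_e²/(π²E) = 7.540×10^4 × 6.720² / (π² × 1.06×10^11) = 3.255×10^-6 m⁴
I_req = 3.255×10^6 mm⁴
Solid square: I = a⁴/12  ⇒  a = (12I)^(1/4) = (12×3.255×10^6)^(1/4) = 79.1 mm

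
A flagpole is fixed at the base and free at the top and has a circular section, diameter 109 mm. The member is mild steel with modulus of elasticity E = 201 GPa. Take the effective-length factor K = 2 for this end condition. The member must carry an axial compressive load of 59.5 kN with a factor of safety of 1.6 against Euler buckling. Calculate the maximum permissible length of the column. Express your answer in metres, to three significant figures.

I = πd⁴/64 = π×109⁴/64 = 6.929×10^6 mm⁴
I = 6.929×10^-6 m⁴
Required critical load P_cr = n·P = 1.6 × 59.5 = 95.20 kN = 9.520×10^4 N
From P_cr = π²EI/(K·L)²:  L = (1/K)·√(π²EI/P_cr) = (1/2)·√(π²×2.01×10^11×6.929×10^-6/9.520×10^4)
L = 6.01 m

L_max ≈ 6.01 m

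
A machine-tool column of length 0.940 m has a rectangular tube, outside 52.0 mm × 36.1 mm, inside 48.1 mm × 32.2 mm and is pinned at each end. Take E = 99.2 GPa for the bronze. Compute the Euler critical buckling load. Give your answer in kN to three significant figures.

Weak-axis I_min = (h_o·b_o³ − h_i·b_i³)/12 with b_o = 36.1, b_i = 32.20 mm (shorter outer/inner sides).
I_min = (52.0×36.1³ − 48.10×32.20³)/12 = 7.004×10^4 mm⁴
I = 7.004×10^4 mm⁴ = 7.004×10^-8 m⁴
Effective length L_e = K·L = 1 × 0.940 = 0.9400 m
P_cr = π²EI / L_e² = π² × 99.2×10⁹ × 7.004×10^-8 / 0.9400² = 7.761×10^4 N

P_cr ≈ 77.6 kN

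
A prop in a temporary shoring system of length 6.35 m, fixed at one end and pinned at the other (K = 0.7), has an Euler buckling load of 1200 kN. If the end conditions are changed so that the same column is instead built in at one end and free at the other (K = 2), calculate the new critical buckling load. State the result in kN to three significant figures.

P_cr ∝ 1/K², so P_cr,new = P_cr,old × (K_old/K_new)² = 1200 × (0.7/2)²
= 1200 × 0.1225 = 147 kN

P_cr ≈ 147 kN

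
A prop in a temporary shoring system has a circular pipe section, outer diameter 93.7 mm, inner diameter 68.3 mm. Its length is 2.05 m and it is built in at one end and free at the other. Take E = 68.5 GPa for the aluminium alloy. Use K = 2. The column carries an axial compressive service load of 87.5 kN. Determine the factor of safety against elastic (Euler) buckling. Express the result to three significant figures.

d_o = 93.7 mm, d_i = 68.3 mm
I = π(d_o⁴ − d_i⁴)/64 = π(93.7⁴ − 68.30⁴)/64 = 2.716×10^6 mm⁴
I = 2.716×10^6 mm⁴ = 2.716×10^-6 m⁴
Effective length L_e = K·L = 2 × 2.05 = 4.100 m
P_cr = π²EI / L_e² = π² × 68.5×10⁹ × 2.716×10^-6 / 4.100² = 1.092×10^5 N
Factor of safety n = P_cr / P = 109.22 / 87.5 = 1.25

n ≈ 1.25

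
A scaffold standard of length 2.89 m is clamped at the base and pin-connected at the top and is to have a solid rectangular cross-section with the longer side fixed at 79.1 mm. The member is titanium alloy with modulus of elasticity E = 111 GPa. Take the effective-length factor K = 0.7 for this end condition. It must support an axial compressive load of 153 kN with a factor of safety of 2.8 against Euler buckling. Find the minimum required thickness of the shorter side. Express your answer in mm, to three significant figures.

Required P_cr = n·P = 2.8 × 153 = 428.4 kN
L_e = K·L = 0.7 × 2.89 = 2.023 m
Required I = P_cr·L_e²/(π²E) = 4.284×10^5 × 2.023² / (π² × 1.11×10^11) = 1.600×10^-6 m⁴
I_req = 1.600×10^6 mm⁴
Rectangle, weak axis: I_min = h·b³/12 with h = 79.1 mm fixed  ⇒  b = (12I/h)^(1/3) = 62.4 mm

b ≈ 62.4 mm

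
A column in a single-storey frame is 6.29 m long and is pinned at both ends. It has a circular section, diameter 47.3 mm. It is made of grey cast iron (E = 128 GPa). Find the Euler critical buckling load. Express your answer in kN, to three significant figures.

I = πd⁴/64 = π×47.3⁴/64 = 2.457×10^5 mm⁴
I = 2.457×10^5 mm⁴ = 2.457×10^-7 m⁴
Effective length L_e = K·L = 1 × 6.29 = 6.290 m
P_cr = π²EI / L_e² = π² × 128×10⁹ × 2.457×10^-7 / 6.290² = 7.846×10^3 N

P_cr ≈ 7.85 kN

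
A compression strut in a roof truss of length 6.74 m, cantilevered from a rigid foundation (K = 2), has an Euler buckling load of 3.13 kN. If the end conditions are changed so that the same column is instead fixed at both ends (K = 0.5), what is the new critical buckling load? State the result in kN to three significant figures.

P_cr ∝ 1/K², so P_cr,new = P_cr,old × (K_old/K_new)² = 3.13 × (2/0.5)²
= 3.13 × 16.00 = 50.1 kN

P_cr ≈ 50.1 kN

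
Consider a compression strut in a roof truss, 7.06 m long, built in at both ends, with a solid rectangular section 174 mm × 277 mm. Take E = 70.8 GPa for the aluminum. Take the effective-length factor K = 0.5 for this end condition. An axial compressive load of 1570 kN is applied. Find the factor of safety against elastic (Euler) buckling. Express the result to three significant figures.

n ≈ 4.34

Buckling occurs about the weak axis: I_min = h·b³/12 with b = 174 mm (the shorter side).
I_min = 277×174³/12 = 1.216×10^8 mm⁴
I = 1.216×10^8 mm⁴ = 1.216×10^-4 m⁴
Effective length L_e = K·L = 0.5 × 7.06 = 3.530 m
P_cr = π²EI / L_e² = π² × 70.8×10⁹ × 1.216×10^-4 / 3.530² = 6.819×10^6 N
Factor of safety n = P_cr / P = 6819.1 / 1570 = 4.34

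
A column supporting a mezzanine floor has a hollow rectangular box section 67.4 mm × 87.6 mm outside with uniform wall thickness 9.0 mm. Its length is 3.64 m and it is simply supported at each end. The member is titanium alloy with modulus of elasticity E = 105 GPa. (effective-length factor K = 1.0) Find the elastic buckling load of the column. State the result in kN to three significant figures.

P_cr ≈ 120 kN

Inner dimensions: h_i = 87.6 − 2×9.0 = 69.60 mm, b_i = 67.4 − 2×9.0 = 49.40 mm
Weak-axis I_min = (h_o·b_o³ − h_i·b_i³)/12 with b_o = 67.4, b_i = 49.40 mm (shorter outer/inner sides).
I_min = (87.6×67.4³ − 69.60×49.40³)/12 = 1.536×10^6 mm⁴
I = 1.536×10^6 mm⁴ = 1.536×10^-6 m⁴
Effective length L_e = K·L = 1 × 3.64 = 3.640 m
P_cr = π²EI / L_e² = π² × 105×10⁹ × 1.536×10^-6 / 3.640² = 1.201×10^5 N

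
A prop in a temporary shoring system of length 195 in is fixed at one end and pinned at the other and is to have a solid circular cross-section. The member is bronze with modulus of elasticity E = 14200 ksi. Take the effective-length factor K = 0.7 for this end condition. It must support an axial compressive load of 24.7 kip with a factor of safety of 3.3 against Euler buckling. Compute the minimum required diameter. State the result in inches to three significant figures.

Required P_cr = n·P = 3.3 × 24.7 = 81.51 kip
L_e = K·L = 0.7 × 195 = 136.5 in
Required I = P_cr·L_e²/(π²E) = 8.151×10^4 × 136.5² / (π² × 1.42×10^7) = 10.84 in⁴
Solid circle: I = πd⁴/64  ⇒  d = (64I/π)^(1/4) = (64×10.84/π)^(1/4) = 3.85 in

d ≈ 3.85 in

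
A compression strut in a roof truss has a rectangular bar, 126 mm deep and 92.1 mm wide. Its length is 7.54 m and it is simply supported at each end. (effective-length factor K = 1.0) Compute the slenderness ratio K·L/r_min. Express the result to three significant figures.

Buckling occurs about the weak axis: I_min = h·b³/12 with b = 92.1 mm (the shorter side).
I_min = 126×92.1³/12 = 8.203×10^6 mm⁴
A = 1.160×10^4 mm²;  r_min = √(I/A) = √(8.203×10^6/1.160×10^4) = 26.59 mm
L_e = K·L = 1 × 7.54 m = 7.540 m = 7540.0 mm
λ = L_e / r_min = 7540.0 / 26.59 = 284

λ ≈ 284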